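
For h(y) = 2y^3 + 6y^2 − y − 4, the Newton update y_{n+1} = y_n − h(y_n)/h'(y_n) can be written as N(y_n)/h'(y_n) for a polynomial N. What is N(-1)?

h'(y) = 6y^2 + 12y − 1.
N(y) = y·h'(y) − h(y) = y·(6y^2 + 12y − 1) − (2y^3 + 6y^2 − y − 4) = 4y^3 + 6y^2 + 4.
N(-1) = 6.

6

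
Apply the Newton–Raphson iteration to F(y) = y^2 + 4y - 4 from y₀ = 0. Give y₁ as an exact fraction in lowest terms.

F'(y) = 2y + 4.
F(0) = -4, F'(0) = 4, so y₁ = 0 - (-4)/4 = 1.

1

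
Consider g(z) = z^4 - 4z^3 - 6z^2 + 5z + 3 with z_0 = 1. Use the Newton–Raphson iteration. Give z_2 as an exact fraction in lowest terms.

g'(z) = 4z^3 - 12z^2 - 12z + 5.
g(1) = -1, g'(1) = -15, so z_1 = 1 - (-1)/(-15) = 14/15.
g(14/15) = -2699/50625, g'(14/15) = -45229/3375, so z_2 = (14/15) - (-2699/50625)/(-45229/3375) = 210169/226145.

210169/226145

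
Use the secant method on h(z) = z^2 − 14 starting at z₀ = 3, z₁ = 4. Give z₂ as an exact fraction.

26/7

h(3) = −5, h(4) = 2. z₂ = 4 − 2·(4 − 3)/(2 − (−5)) = 26/7.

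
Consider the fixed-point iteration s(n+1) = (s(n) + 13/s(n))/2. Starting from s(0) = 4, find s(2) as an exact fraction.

1673/464

s(1) = (4 + 13/4)/2 = 29/8.
s(2) = (29/8 + 13/(29/8))/2 = 1673/464.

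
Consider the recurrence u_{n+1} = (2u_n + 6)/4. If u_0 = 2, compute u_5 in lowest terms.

u_1 = (2·2 + 6)/4 = 5/2.
u_2 = (2·(5/2) + 6)/4 = 11/4.
u_3 = (2·(11/4) + 6)/4 = 23/8.
u_4 = (2·(23/8) + 6)/4 = 47/16.
u_5 = (2·(47/16) + 6)/4 = 95/32.

95/32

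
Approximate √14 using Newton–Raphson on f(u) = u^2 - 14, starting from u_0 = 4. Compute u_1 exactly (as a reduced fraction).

f'(u) = 2u.
f(4) = 2, f'(4) = 8, so u_1 = 4 - 2/8 = 15/4.

15/4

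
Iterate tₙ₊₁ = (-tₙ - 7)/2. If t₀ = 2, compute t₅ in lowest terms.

t₁ = (-2 - 7)/2 = -9/2.
t₂ = (-(-9/2) - 7)/2 = -5/4.
t₃ = (-(-5/4) - 7)/2 = -23/8.
t₄ = (-(-23/8) - 7)/2 = -33/16.
t₅ = (-(-33/16) - 7)/2 = -79/32.

-79/32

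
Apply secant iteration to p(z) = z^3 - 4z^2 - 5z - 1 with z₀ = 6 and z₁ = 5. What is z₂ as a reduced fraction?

p(6) = 41, p(5) = -1. z₂ = 5 - (-1)·(5 - 6)/((-1) - 41) = 211/42.

211/42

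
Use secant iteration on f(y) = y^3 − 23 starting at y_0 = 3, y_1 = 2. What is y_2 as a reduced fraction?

f(3) = 4, f(2) = −15. y_2 = 2 − (−15)·(2 − 3)/((−15) − 4) = 53/19.

53/19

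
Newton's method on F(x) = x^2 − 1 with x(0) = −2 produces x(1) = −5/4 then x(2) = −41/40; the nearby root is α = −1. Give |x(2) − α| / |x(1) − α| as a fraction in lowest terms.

x(1) − α = −5/4 − (−1) = −5/4 + 1 = −1/4, so |x(1) − α| = 1/4.
x(2) − α = −41/40 − (−1) = −41/40 + 1 = −1/40, so |x(2) − α| = 1/40.
Ratio = (1/40) / (1/4) = 1/10.

1/10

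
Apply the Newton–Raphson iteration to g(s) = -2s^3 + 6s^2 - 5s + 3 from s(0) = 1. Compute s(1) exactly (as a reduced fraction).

g'(s) = -6s^2 + 12s - 5.
g(1) = 2, g'(1) = 1, so s(1) = 1 - 2/1 = -1.

-1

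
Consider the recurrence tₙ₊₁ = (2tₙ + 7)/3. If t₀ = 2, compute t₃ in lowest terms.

t₁ = (2·2 + 7)/3 = 11/3.
t₂ = (2·(11/3) + 7)/3 = 43/9.
t₃ = (2·(43/9) + 7)/3 = 149/27.

149/27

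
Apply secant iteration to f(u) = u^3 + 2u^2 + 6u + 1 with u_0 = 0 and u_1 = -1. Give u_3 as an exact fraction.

f(0) = 1, f(-1) = -4. u_2 = (-1) - (-4)·((-1) - 0)/((-4) - 1) = -1/5.
f(-1) = -4, f(-1/5) = -16/125. u_3 = (-1/5) - (-16/125)·((-1/5) - (-1))/((-16/125) - (-4)) = -21/121.

-21/121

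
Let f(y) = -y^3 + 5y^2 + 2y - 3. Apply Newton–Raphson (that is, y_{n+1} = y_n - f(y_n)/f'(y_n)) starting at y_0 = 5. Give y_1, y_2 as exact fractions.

f'(y) = -3y^2 + 10y + 2.
f(5) = 7, f'(5) = -23, so y_1 = 5 - 7/(-23) = 122/23.
f(122/23) = -11613/12167, f'(122/23) = -15534/529, so y_2 = (122/23) - (-11613/12167)/(-15534/529) = 627845/119094.

y_1 = 122/23, y_2 = 627845/119094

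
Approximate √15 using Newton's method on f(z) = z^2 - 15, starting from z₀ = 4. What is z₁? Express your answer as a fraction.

31/8

f'(z) = 2z.
f(4) = 1, f'(4) = 8, so z₁ = 4 - 1/8 = 31/8.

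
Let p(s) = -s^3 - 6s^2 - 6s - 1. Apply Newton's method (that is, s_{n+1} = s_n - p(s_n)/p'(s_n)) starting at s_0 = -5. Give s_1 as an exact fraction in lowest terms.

-101/21

p'(s) = -3s^2 - 12s - 6.
p(-5) = 4, p'(-5) = -21, so s_1 = (-5) - 4/(-21) = -101/21.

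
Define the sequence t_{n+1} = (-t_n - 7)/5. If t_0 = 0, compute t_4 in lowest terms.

t_1 = (-0 - 7)/5 = -7/5.
t_2 = (-(-7/5) - 7)/5 = -28/25.
t_3 = (-(-28/25) - 7)/5 = -147/125.
t_4 = (-(-147/125) - 7)/5 = -728/625.

-728/625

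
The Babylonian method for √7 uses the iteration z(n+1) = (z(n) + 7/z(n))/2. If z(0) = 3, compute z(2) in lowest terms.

z(1) = (3 + 7/3)/2 = 8/3.
z(2) = (8/3 + 7/(8/3))/2 = 127/48.

127/48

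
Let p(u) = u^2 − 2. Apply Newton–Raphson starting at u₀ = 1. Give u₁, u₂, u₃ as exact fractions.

p'(u) = 2u.
p(1) = −1, p'(1) = 2, so u₁ = 1 − (−1)/2 = 3/2.
p(3/2) = 1/4, p'(3/2) = 3, so u₂ = (3/2) − (1/4)/3 = 17/12.
p(17/12) = 1/144, p'(17/12) = 17/6, so u₃ = (17/12) − (1/144)/(17/6) = 577/408.

u₁ = 3/2, u₂ = 17/12, u₃ = 577/408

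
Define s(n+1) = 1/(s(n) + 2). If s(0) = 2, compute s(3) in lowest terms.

9/22

s(1) = 1/(2 + 2) = 1/4.
s(2) = 1/(1/4 + 2) = 4/9.
s(3) = 1/(4/9 + 2) = 9/22.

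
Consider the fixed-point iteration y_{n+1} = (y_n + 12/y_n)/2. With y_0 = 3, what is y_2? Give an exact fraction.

97/28

y_1 = (3 + 12/3)/2 = 7/2.
y_2 = (7/2 + 12/(7/2))/2 = 97/28.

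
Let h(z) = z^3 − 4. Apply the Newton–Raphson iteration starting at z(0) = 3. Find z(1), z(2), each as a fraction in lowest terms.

h'(z) = 3z^2.
h(3) = 23, h'(3) = 27, so z(1) = 3 − 23/27 = 58/27.
h(58/27) = 116380/19683, h'(58/27) = 3364/243, so z(2) = (58/27) − (116380/19683)/(3364/243) = 117239/68121.

z(1) = 58/27, z(2) = 117239/68121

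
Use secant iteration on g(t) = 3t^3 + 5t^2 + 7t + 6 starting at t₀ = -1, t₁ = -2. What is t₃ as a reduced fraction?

g(-1) = 1, g(-2) = -12. t₂ = (-2) - (-12)·((-2) - (-1))/((-12) - 1) = -14/13.
g(-2) = -12, g(-14/13) = 1128/2197. t₃ = (-14/13) - (1128/2197)·((-14/13) - (-2))/((1128/2197) - (-12)) = -2554/2291.

-2554/2291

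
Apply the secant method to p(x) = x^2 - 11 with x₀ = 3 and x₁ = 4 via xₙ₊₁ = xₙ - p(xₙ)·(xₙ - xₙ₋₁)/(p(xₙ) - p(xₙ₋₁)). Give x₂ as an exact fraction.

p(3) = -2, p(4) = 5. x₂ = 4 - 5·(4 - 3)/(5 - (-2)) = 23/7.

23/7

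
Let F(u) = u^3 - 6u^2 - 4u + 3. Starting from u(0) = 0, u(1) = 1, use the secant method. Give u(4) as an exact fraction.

F(0) = 3, F(1) = -6. u(2) = 1 - (-6)·(1 - 0)/((-6) - 3) = 1/3.
F(1) = -6, F(1/3) = 28/27. u(3) = (1/3) - (28/27)·((1/3) - 1)/((28/27) - (-6)) = 41/95.
F(1/3) = 28/27, F(41/95) = 202776/857375. u(4) = (41/95) - (202776/857375)·((41/95) - (1/3))/((202776/857375) - (28/27)) = 304847/661841.

304847/661841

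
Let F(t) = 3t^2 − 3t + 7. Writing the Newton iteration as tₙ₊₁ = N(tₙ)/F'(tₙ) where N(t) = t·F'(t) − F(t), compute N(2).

5

F'(t) = 6t − 3.
N(t) = t·F'(t) − F(t) = t·(6t − 3) − (3t^2 − 3t + 7) = 3t^2 − 7.
N(2) = 5.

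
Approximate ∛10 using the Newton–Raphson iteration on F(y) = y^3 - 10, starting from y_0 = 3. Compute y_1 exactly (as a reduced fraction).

64/27

F'(y) = 3y^2.
F(3) = 17, F'(3) = 27, so y_1 = 3 - 17/27 = 64/27.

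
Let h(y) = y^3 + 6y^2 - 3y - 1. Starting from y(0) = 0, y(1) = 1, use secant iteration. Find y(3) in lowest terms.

15/31

h(0) = -1, h(1) = 3. y(2) = 1 - 3·(1 - 0)/(3 - (-1)) = 1/4.
h(1) = 3, h(1/4) = -87/64. y(3) = (1/4) - (-87/64)·((1/4) - 1)/((-87/64) - 3) = 15/31.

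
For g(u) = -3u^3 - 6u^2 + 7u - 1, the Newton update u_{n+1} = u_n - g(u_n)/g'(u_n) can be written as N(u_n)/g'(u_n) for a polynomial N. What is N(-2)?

g'(u) = -9u^2 - 12u + 7.
N(u) = u·g'(u) - g(u) = u·(-9u^2 - 12u + 7) - (-3u^3 - 6u^2 + 7u - 1) = -6u^3 - 6u^2 + 1.
N(-2) = 25.

25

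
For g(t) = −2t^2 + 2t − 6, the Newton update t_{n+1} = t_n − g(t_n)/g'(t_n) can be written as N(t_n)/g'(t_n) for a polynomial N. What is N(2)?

g'(t) = −4t + 2.
N(t) = t·g'(t) − g(t) = t·(−4t + 2) − (−2t^2 + 2t − 6) = −2t^2 + 6.
N(2) = −2.

−2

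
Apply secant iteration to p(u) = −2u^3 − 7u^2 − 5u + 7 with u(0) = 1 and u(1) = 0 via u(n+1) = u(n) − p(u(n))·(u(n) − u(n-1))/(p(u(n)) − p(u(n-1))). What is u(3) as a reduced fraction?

7/9

p(1) = −7, p(0) = 7. u(2) = 0 − 7·(0 − 1)/(7 − (−7)) = 1/2.
p(0) = 7, p(1/2) = 5/2. u(3) = (1/2) − (5/2)·((1/2) − 0)/((5/2) − 7) = 7/9.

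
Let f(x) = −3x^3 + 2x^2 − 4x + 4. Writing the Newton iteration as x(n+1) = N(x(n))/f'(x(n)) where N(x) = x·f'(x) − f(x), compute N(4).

f'(x) = −9x^2 + 4x − 4.
N(x) = x·f'(x) − f(x) = x·(−9x^2 + 4x − 4) − (−3x^3 + 2x^2 − 4x + 4) = −6x^3 + 2x^2 − 4.
N(4) = −356.

−356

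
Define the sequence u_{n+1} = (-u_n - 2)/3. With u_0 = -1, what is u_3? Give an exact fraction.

-13/27

u_1 = (-(-1) - 2)/3 = -1/3.
u_2 = (-(-1/3) - 2)/3 = -5/9.
u_3 = (-(-5/9) - 2)/3 = -13/27.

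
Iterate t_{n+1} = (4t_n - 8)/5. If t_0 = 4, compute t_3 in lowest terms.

-232/125

t_1 = (4·4 - 8)/5 = 8/5.
t_2 = (4·(8/5) - 8)/5 = -8/25.
t_3 = (4·(-8/25) - 8)/5 = -232/125.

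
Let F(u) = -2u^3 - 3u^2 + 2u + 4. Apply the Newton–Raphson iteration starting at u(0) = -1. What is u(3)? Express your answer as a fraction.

-1153/670

F'(u) = -6u^2 - 6u + 2.
F(-1) = 1, F'(-1) = 2, so u(1) = (-1) - 1/2 = -3/2.
F(-3/2) = 1, F'(-3/2) = -5/2, so u(2) = (-3/2) - 1/(-5/2) = -11/10.
F(-11/10) = 104/125, F'(-11/10) = 67/50, so u(3) = (-11/10) - (104/125)/(67/50) = -1153/670.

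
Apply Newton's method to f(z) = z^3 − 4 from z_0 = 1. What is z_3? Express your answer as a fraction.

f'(z) = 3z^2.
f(1) = −3, f'(1) = 3, so z_1 = 1 − (−3)/3 = 2.
f(2) = 4, f'(2) = 12, so z_2 = 2 − 4/12 = 5/3.
f(5/3) = 17/27, f'(5/3) = 25/3, so z_3 = (5/3) − (17/27)/(25/3) = 358/225.

358/225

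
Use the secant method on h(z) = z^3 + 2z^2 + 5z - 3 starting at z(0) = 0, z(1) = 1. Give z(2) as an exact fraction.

3/8

h(0) = -3, h(1) = 5. z(2) = 1 - 5·(1 - 0)/(5 - (-3)) = 3/8.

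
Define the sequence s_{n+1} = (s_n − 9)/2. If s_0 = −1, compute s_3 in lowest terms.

s_1 = ((−1) − 9)/2 = −5.
s_2 = ((−5) − 9)/2 = −7.
s_3 = ((−7) − 9)/2 = −8.

−8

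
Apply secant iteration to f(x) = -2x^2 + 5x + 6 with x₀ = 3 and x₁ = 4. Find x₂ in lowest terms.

f(3) = 3, f(4) = -6. x₂ = 4 - (-6)·(4 - 3)/((-6) - 3) = 10/3.

10/3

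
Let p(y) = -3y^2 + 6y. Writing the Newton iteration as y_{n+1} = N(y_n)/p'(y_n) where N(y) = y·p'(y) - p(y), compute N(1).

-3

p'(y) = -6y + 6.
N(y) = y·p'(y) - p(y) = y·(-6y + 6) - (-3y^2 + 6y) = -3y^2.
N(1) = -3.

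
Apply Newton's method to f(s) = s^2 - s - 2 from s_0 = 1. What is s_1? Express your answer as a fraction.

f'(s) = 2s - 1.
f(1) = -2, f'(1) = 1, so s_1 = 1 - (-2)/1 = 3.

3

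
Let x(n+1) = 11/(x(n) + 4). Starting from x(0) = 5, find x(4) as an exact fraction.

3157/1665

x(1) = 11/(5 + 4) = 11/9.
x(2) = 11/(11/9 + 4) = 99/47.
x(3) = 11/(99/47 + 4) = 517/287.
x(4) = 11/(517/287 + 4) = 3157/1665.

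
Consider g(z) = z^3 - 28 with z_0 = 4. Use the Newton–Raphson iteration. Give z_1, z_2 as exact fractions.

g'(z) = 3z^2.
g(4) = 36, g'(4) = 48, so z_1 = 4 - 36/48 = 13/4.
g(13/4) = 405/64, g'(13/4) = 507/16, so z_2 = (13/4) - (405/64)/(507/16) = 1031/338.

z_1 = 13/4, z_2 = 1031/338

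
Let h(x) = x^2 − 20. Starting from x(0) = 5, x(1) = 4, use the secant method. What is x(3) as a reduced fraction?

h(5) = 5, h(4) = −4. x(2) = 4 − (−4)·(4 − 5)/((−4) − 5) = 40/9.
h(4) = −4, h(40/9) = −20/81. x(3) = (40/9) − (−20/81)·((40/9) − 4)/((−20/81) − (−4)) = 85/19.

85/19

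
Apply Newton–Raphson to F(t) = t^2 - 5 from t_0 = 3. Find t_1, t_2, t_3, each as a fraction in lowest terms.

F'(t) = 2t.
F(3) = 4, F'(3) = 6, so t_1 = 3 - 4/6 = 7/3.
F(7/3) = 4/9, F'(7/3) = 14/3, so t_2 = (7/3) - (4/9)/(14/3) = 47/21.
F(47/21) = 4/441, F'(47/21) = 94/21, so t_3 = (47/21) - (4/441)/(94/21) = 2207/987.

t_1 = 7/3, t_2 = 47/21, t_3 = 2207/987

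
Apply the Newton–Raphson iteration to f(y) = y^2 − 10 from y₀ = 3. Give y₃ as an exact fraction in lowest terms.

f'(y) = 2y.
f(3) = −1, f'(3) = 6, so y₁ = 3 − (−1)/6 = 19/6.
f(19/6) = 1/36, f'(19/6) = 19/3, so y₂ = (19/6) − (1/36)/(19/3) = 721/228.
f(721/228) = 1/51984, f'(721/228) = 721/114, so y₃ = (721/228) − (1/51984)/(721/114) = 1039681/328776.

1039681/328776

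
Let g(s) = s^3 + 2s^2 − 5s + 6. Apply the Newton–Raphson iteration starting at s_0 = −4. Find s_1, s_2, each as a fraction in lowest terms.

g'(s) = 3s^2 + 4s − 5.
g(−4) = −6, g'(−4) = 27, so s_1 = (−4) − (−6)/27 = −34/9.
g(−34/9) = −352/729, g'(−34/9) = 613/27, so s_2 = (−34/9) − (−352/729)/(613/27) = −62174/16551.

s_1 = −34/9, s_2 = −62174/16551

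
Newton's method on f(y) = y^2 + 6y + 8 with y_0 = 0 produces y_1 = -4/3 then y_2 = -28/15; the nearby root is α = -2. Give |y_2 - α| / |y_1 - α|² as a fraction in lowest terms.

3/10

y_1 - α = -4/3 - (-2) = -4/3 + 2 = 2/3, so |y_1 - α| = 2/3.
y_2 - α = -28/15 - (-2) = -28/15 + 2 = 2/15, so |y_2 - α| = 2/15.
|y_1 - α|² = 4/9.
Ratio = (2/15) / (4/9) = 3/10.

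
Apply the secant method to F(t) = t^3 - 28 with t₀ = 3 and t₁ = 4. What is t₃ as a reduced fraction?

12901/4252

F(3) = -1, F(4) = 36. t₂ = 4 - 36·(4 - 3)/(36 - (-1)) = 112/37.
F(4) = 36, F(112/37) = -13356/50653. t₃ = (112/37) - (-13356/50653)·((112/37) - 4)/((-13356/50653) - 36) = 12901/4252.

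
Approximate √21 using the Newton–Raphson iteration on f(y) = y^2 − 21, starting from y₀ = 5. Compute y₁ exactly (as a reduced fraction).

f'(y) = 2y.
f(5) = 4, f'(5) = 10, so y₁ = 5 − 4/10 = 23/5.

23/5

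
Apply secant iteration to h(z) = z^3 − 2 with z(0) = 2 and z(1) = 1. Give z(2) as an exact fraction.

h(2) = 6, h(1) = −1. z(2) = 1 − (−1)·(1 − 2)/((−1) − 6) = 8/7.

8/7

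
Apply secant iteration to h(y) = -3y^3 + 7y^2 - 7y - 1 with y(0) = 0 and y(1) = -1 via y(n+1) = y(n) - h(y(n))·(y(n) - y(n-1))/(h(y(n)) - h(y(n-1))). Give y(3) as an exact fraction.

h(0) = -1, h(-1) = 16. y(2) = (-1) - 16·((-1) - 0)/(16 - (-1)) = -1/17.
h(-1) = 16, h(-1/17) = -2768/4913. y(3) = (-1/17) - (-2768/4913)·((-1/17) - (-1))/((-2768/4913) - 16) = -231/2543.

-231/2543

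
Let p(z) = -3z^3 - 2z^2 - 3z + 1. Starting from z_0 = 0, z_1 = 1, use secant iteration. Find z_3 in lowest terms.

107/555

p(0) = 1, p(1) = -7. z_2 = 1 - (-7)·(1 - 0)/((-7) - 1) = 1/8.
p(1) = -7, p(1/8) = 301/512. z_3 = (1/8) - (301/512)·((1/8) - 1)/((301/512) - (-7)) = 107/555.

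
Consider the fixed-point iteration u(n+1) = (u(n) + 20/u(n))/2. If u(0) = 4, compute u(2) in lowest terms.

u(1) = (4 + 20/4)/2 = 9/2.
u(2) = (9/2 + 20/(9/2))/2 = 161/36.

161/36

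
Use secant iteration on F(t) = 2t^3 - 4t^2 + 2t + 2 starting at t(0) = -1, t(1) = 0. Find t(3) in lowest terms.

F(-1) = -6, F(0) = 2. t(2) = 0 - 2·(0 - (-1))/(2 - (-6)) = -1/4.
F(0) = 2, F(-1/4) = 39/32. t(3) = (-1/4) - (39/32)·((-1/4) - 0)/((39/32) - 2) = -16/25.

-16/25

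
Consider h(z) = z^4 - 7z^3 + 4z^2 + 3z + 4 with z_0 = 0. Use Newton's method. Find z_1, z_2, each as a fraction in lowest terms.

h'(z) = 4z^3 - 21z^2 + 8z + 3.
h(0) = 4, h'(0) = 3, so z_1 = 0 - 4/3 = -4/3.
h(-4/3) = 2176/81, h'(-4/3) = -1471/27, so z_2 = (-4/3) - (2176/81)/(-1471/27) = -1236/1471.

z_1 = -4/3, z_2 = -1236/1471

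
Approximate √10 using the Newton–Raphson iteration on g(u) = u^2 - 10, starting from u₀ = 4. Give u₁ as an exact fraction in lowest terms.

g'(u) = 2u.
g(4) = 6, g'(4) = 8, so u₁ = 4 - 6/8 = 13/4.

13/4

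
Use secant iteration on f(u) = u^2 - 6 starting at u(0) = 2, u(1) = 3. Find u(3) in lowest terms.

22/9

f(2) = -2, f(3) = 3. u(2) = 3 - 3·(3 - 2)/(3 - (-2)) = 12/5.
f(3) = 3, f(12/5) = -6/25. u(3) = (12/5) - (-6/25)·((12/5) - 3)/((-6/25) - 3) = 22/9.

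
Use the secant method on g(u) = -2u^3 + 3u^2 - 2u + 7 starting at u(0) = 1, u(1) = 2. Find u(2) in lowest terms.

13/7

g(1) = 6, g(2) = -1. u(2) = 2 - (-1)·(2 - 1)/((-1) - 6) = 13/7.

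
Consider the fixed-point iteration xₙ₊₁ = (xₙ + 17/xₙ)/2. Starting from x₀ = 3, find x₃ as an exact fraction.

x₁ = (3 + 17/3)/2 = 13/3.
x₂ = (13/3 + 17/(13/3))/2 = 161/39.
x₃ = (161/39 + 17/(161/39))/2 = 25889/6279.

25889/6279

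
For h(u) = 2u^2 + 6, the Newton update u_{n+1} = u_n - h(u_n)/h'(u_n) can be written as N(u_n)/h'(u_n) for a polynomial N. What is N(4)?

h'(u) = 4u.
N(u) = u·h'(u) - h(u) = u·(4u) - (2u^2 + 6) = 2u^2 - 6.
N(4) = 26.

26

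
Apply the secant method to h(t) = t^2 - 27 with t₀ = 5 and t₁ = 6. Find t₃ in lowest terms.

213/41

h(5) = -2, h(6) = 9. t₂ = 6 - 9·(6 - 5)/(9 - (-2)) = 57/11.
h(6) = 9, h(57/11) = -18/121. t₃ = (57/11) - (-18/121)·((57/11) - 6)/((-18/121) - 9) = 213/41.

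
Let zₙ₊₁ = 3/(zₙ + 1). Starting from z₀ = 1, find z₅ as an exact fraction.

z₁ = 3/(1 + 1) = 3/2.
z₂ = 3/(3/2 + 1) = 6/5.
z₃ = 3/(6/5 + 1) = 15/11.
z₄ = 3/(15/11 + 1) = 33/26.
z₅ = 3/(33/26 + 1) = 78/59.

78/59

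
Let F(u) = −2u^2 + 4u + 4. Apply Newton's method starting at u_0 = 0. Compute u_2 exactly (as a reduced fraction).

F'(u) = −4u + 4.
F(0) = 4, F'(0) = 4, so u_1 = 0 − 4/4 = −1.
F(−1) = −2, F'(−1) = 8, so u_2 = (−1) − (−2)/8 = −3/4.

−3/4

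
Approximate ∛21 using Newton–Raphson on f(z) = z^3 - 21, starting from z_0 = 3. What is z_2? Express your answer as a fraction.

f'(z) = 3z^2.
f(3) = 6, f'(3) = 27, so z_1 = 3 - 6/27 = 25/9.
f(25/9) = 316/729, f'(25/9) = 625/27, so z_2 = (25/9) - (316/729)/(625/27) = 46559/16875.

46559/16875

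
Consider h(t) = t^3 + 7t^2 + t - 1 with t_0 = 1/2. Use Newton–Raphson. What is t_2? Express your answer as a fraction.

h'(t) = 3t^2 + 14t + 1.
h(1/2) = 11/8, h'(1/2) = 35/4, so t_1 = (1/2) - (11/8)/(35/4) = 12/35.
h(12/35) = 8833/42875, h'(12/35) = 7537/1225, so t_2 = (12/35) - (8833/42875)/(7537/1225) = 81611/263795.

81611/263795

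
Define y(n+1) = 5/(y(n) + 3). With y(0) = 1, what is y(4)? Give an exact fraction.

y(1) = 5/(1 + 3) = 5/4.
y(2) = 5/(5/4 + 3) = 20/17.
y(3) = 5/(20/17 + 3) = 85/71.
y(4) = 5/(85/71 + 3) = 355/298.

355/298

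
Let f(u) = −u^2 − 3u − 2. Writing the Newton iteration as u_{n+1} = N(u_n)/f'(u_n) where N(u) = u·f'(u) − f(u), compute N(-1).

1

f'(u) = −2u − 3.
N(u) = u·f'(u) − f(u) = u·(−2u − 3) − (−u^2 − 3u − 2) = −u^2 + 2.
N(-1) = 1.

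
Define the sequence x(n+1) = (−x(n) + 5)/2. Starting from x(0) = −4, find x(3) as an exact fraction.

19/8

x(1) = (−(−4) + 5)/2 = 9/2.
x(2) = (−(9/2) + 5)/2 = 1/4.
x(3) = (−(1/4) + 5)/2 = 19/8.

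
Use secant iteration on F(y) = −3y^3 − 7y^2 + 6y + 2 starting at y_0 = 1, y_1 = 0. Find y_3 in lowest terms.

F(1) = −2, F(0) = 2. y_2 = 0 − 2·(0 − 1)/(2 − (−2)) = 1/2.
F(0) = 2, F(1/2) = 23/8. y_3 = (1/2) − (23/8)·((1/2) − 0)/((23/8) − 2) = −8/7.

−8/7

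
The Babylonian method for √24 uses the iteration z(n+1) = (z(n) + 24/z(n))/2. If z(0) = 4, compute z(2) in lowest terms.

49/10

z(1) = (4 + 24/4)/2 = 5.
z(2) = (5 + 24/5)/2 = 49/10.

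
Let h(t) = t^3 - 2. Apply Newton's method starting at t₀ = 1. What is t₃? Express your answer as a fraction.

h'(t) = 3t^2.
h(1) = -1, h'(1) = 3, so t₁ = 1 - (-1)/3 = 4/3.
h(4/3) = 10/27, h'(4/3) = 16/3, so t₂ = (4/3) - (10/27)/(16/3) = 91/72.
h(91/72) = 7075/373248, h'(91/72) = 8281/1728, so t₃ = (91/72) - (7075/373248)/(8281/1728) = 1126819/894348.

1126819/894348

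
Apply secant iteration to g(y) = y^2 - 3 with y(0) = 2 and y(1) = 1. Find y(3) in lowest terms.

g(2) = 1, g(1) = -2. y(2) = 1 - (-2)·(1 - 2)/((-2) - 1) = 5/3.
g(1) = -2, g(5/3) = -2/9. y(3) = (5/3) - (-2/9)·((5/3) - 1)/((-2/9) - (-2)) = 7/4.

7/4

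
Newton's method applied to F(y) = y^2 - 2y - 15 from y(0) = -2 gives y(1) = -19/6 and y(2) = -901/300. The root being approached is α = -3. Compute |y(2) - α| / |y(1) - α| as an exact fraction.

1/50

y(1) - α = -19/6 - (-3) = -19/6 + 3 = -1/6, so |y(1) - α| = 1/6.
y(2) - α = -901/300 - (-3) = -901/300 + 3 = -1/300, so |y(2) - α| = 1/300.
Ratio = (1/300) / (1/6) = 1/50.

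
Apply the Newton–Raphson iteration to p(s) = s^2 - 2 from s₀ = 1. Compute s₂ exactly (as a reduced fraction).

17/12

p'(s) = 2s.
p(1) = -1, p'(1) = 2, so s₁ = 1 - (-1)/2 = 3/2.
p(3/2) = 1/4, p'(3/2) = 3, so s₂ = (3/2) - (1/4)/3 = 17/12.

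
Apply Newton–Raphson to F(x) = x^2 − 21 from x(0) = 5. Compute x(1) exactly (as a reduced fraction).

23/5

F'(x) = 2x.
F(5) = 4, F'(5) = 10, so x(1) = 5 − 4/10 = 23/5.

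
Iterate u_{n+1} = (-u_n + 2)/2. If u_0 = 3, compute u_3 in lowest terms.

u_1 = (-3 + 2)/2 = -1/2.
u_2 = (-(-1/2) + 2)/2 = 5/4.
u_3 = (-(5/4) + 2)/2 = 3/8.

3/8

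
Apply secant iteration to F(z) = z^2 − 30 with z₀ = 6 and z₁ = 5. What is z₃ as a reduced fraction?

126/23

F(6) = 6, F(5) = −5. z₂ = 5 − (−5)·(5 − 6)/((−5) − 6) = 60/11.
F(5) = −5, F(60/11) = −30/121. z₃ = (60/11) − (−30/121)·((60/11) − 5)/((−30/121) − (−5)) = 126/23.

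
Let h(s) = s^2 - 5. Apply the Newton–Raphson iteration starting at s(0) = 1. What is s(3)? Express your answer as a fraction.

h'(s) = 2s.
h(1) = -4, h'(1) = 2, so s(1) = 1 - (-4)/2 = 3.
h(3) = 4, h'(3) = 6, so s(2) = 3 - 4/6 = 7/3.
h(7/3) = 4/9, h'(7/3) = 14/3, so s(3) = (7/3) - (4/9)/(14/3) = 47/21.

47/21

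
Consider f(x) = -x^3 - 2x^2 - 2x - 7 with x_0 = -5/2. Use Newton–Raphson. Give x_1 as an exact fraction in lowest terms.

f'(x) = -3x^2 - 4x - 2.
f(-5/2) = 9/8, f'(-5/2) = -43/4, so x_1 = (-5/2) - (9/8)/(-43/4) = -103/43.

-103/43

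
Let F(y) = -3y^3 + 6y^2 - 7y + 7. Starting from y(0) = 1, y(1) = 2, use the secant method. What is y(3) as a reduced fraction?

1714/1207

F(1) = 3, F(2) = -7. y(2) = 2 - (-7)·(2 - 1)/((-7) - 3) = 13/10.
F(2) = -7, F(13/10) = 1449/1000. y(3) = (13/10) - (1449/1000)·((13/10) - 2)/((1449/1000) - (-7)) = 1714/1207.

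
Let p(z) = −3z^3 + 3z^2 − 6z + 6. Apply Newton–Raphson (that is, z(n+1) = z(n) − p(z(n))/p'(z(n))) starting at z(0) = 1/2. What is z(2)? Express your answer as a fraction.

631/623

p'(z) = −9z^2 + 6z − 6.
p(1/2) = 27/8, p'(1/2) = −21/4, so z(1) = (1/2) − (27/8)/(−21/4) = 8/7.
p(8/7) = −486/343, p'(8/7) = −534/49, so z(2) = (8/7) − (−486/343)/(−534/49) = 631/623.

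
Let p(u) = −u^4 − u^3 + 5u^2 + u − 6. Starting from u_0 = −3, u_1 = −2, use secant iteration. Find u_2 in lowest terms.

−24/11

p(−3) = −18, p(−2) = 4. u_2 = (−2) − 4·((−2) − (−3))/(4 − (−18)) = −24/11.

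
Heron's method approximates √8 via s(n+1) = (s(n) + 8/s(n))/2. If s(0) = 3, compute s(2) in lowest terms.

577/204

s(1) = (3 + 8/3)/2 = 17/6.
s(2) = (17/6 + 8/(17/6))/2 = 577/204.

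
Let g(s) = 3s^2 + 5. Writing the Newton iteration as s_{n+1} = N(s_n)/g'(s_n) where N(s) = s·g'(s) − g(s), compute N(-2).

7

g'(s) = 6s.
N(s) = s·g'(s) − g(s) = s·(6s) − (3s^2 + 5) = 3s^2 − 5.
N(-2) = 7.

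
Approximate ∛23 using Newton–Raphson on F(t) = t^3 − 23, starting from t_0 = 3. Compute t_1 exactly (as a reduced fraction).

77/27

F'(t) = 3t^2.
F(3) = 4, F'(3) = 27, so t_1 = 3 − 4/27 = 77/27.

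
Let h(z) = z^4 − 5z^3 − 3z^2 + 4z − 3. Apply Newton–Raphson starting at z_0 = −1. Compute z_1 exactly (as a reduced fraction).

−13/9

h'(z) = 4z^3 − 15z^2 − 6z + 4.
h(−1) = −4, h'(−1) = −9, so z_1 = (−1) − (−4)/(−9) = −13/9.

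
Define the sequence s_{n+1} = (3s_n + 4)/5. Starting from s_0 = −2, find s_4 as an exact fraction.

s_1 = (3·(−2) + 4)/5 = −2/5.
s_2 = (3·(−2/5) + 4)/5 = 14/25.
s_3 = (3·(14/25) + 4)/5 = 142/125.
s_4 = (3·(142/125) + 4)/5 = 926/625.

926/625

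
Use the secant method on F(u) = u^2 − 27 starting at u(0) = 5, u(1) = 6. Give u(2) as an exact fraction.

F(5) = −2, F(6) = 9. u(2) = 6 − 9·(6 − 5)/(9 − (−2)) = 57/11.

57/11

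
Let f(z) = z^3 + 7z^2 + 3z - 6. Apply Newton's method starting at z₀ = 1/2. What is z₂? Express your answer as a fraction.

f'(z) = 3z^2 + 14z + 3.
f(1/2) = -21/8, f'(1/2) = 43/4, so z₁ = (1/2) - (-21/8)/(43/4) = 32/43.
f(32/43) = 41454/79507, f'(32/43) = 27883/1849, so z₂ = (32/43) - (41454/79507)/(27883/1849) = 850802/1198969.

850802/1198969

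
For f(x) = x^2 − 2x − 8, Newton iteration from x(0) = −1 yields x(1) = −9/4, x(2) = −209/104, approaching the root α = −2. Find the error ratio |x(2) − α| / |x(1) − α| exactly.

x(1) − α = −9/4 − (−2) = −9/4 + 2 = −1/4, so |x(1) − α| = 1/4.
x(2) − α = −209/104 − (−2) = −209/104 + 2 = −1/104, so |x(2) − α| = 1/104.
Ratio = (1/104) / (1/4) = 1/26.

1/26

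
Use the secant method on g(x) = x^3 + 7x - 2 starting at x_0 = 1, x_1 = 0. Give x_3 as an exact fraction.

32/113

g(1) = 6, g(0) = -2. x_2 = 0 - (-2)·(0 - 1)/((-2) - 6) = 1/4.
g(0) = -2, g(1/4) = -15/64. x_3 = (1/4) - (-15/64)·((1/4) - 0)/((-15/64) - (-2)) = 32/113.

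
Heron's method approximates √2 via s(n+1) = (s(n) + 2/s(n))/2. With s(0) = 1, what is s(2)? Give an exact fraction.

s(1) = (1 + 2/1)/2 = 3/2.
s(2) = (3/2 + 2/(3/2))/2 = 17/12.

17/12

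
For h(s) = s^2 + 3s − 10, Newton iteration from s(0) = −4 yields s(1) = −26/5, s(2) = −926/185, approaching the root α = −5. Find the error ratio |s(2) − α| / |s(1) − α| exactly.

s(1) − α = −26/5 − (−5) = −26/5 + 5 = −1/5, so |s(1) − α| = 1/5.
s(2) − α = −926/185 − (−5) = −926/185 + 5 = −1/185, so |s(2) − α| = 1/185.
Ratio = (1/185) / (1/5) = 1/37.

1/37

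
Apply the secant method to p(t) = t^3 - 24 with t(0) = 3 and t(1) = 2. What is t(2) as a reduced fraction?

p(3) = 3, p(2) = -16. t(2) = 2 - (-16)·(2 - 3)/((-16) - 3) = 54/19.

54/19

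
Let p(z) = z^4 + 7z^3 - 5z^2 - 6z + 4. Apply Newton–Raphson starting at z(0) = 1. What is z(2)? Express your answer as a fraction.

4106/4935

p'(z) = 4z^3 + 21z^2 - 10z - 6.
p(1) = 1, p'(1) = 9, so z(1) = 1 - 1/9 = 8/9.
p(8/9) = 1684/6561, p'(8/9) = 3290/729, so z(2) = (8/9) - (1684/6561)/(3290/729) = 4106/4935.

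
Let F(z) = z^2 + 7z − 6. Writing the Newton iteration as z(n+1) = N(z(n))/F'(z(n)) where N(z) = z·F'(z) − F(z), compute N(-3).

F'(z) = 2z + 7.
N(z) = z·F'(z) − F(z) = z·(2z + 7) − (z^2 + 7z − 6) = z^2 + 6.
N(-3) = 15.

15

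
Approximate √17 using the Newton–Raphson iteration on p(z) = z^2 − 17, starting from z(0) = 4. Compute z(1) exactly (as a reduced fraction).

p'(z) = 2z.
p(4) = −1, p'(4) = 8, so z(1) = 4 − (−1)/8 = 33/8.

33/8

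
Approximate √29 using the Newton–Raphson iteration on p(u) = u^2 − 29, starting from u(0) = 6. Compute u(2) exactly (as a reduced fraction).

8401/1560

p'(u) = 2u.
p(6) = 7, p'(6) = 12, so u(1) = 6 − 7/12 = 65/12.
p(65/12) = 49/144, p'(65/12) = 65/6, so u(2) = (65/12) − (49/144)/(65/6) = 8401/1560.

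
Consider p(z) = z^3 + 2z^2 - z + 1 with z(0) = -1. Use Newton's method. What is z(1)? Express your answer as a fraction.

1/2

p'(z) = 3z^2 + 4z - 1.
p(-1) = 3, p'(-1) = -2, so z(1) = (-1) - 3/(-2) = 1/2.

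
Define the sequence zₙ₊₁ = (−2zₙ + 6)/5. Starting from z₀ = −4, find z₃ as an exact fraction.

z₁ = (−2·(−4) + 6)/5 = 14/5.
z₂ = (−2·(14/5) + 6)/5 = 2/25.
z₃ = (−2·(2/25) + 6)/5 = 146/125.

146/125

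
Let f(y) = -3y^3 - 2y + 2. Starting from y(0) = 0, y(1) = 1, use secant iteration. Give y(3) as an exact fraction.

f(0) = 2, f(1) = -3. y(2) = 1 - (-3)·(1 - 0)/((-3) - 2) = 2/5.
f(1) = -3, f(2/5) = 126/125. y(3) = (2/5) - (126/125)·((2/5) - 1)/((126/125) - (-3)) = 92/167.

92/167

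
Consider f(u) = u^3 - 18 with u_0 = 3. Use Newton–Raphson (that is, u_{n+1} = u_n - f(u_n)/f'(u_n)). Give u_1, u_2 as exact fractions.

f'(u) = 3u^2.
f(3) = 9, f'(3) = 27, so u_1 = 3 - 9/27 = 8/3.
f(8/3) = 26/27, f'(8/3) = 64/3, so u_2 = (8/3) - (26/27)/(64/3) = 755/288.

u_1 = 8/3, u_2 = 755/288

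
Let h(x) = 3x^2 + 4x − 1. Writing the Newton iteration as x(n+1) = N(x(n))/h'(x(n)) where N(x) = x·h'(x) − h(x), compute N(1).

h'(x) = 6x + 4.
N(x) = x·h'(x) − h(x) = x·(6x + 4) − (3x^2 + 4x − 1) = 3x^2 + 1.
N(1) = 4.

4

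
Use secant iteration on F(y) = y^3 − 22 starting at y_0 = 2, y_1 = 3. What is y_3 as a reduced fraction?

F(2) = −14, F(3) = 5. y_2 = 3 − 5·(3 − 2)/(5 − (−14)) = 52/19.
F(3) = 5, F(52/19) = −10290/6859. y_3 = (52/19) − (−10290/6859)·((52/19) − 3)/((−10290/6859) − 5) = 24946/8917.

24946/8917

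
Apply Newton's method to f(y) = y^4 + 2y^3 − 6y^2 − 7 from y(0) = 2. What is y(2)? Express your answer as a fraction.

8888485/4516992

f'(y) = 4y^3 + 6y^2 − 12y.
f(2) = 1, f'(2) = 32, so y(1) = 2 − 1/32 = 63/32.
f(63/32) = 30401/1048576, f'(63/32) = 247023/8192, so y(2) = (63/32) − (30401/1048576)/(247023/8192) = 8888485/4516992.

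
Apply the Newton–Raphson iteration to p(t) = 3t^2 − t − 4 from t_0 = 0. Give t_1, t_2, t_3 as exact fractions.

p'(t) = 6t − 1.
p(0) = −4, p'(0) = −1, so t_1 = 0 − (−4)/(−1) = −4.
p(−4) = 48, p'(−4) = −25, so t_2 = (−4) − 48/(−25) = −52/25.
p(−52/25) = 6912/625, p'(−52/25) = −337/25, so t_3 = (−52/25) − (6912/625)/(−337/25) = −10612/8425.

t_1 = −4, t_2 = −52/25, t_3 = −10612/8425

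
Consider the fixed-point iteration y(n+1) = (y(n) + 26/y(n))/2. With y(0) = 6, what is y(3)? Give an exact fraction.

7196593/1411368

y(1) = (6 + 26/6)/2 = 31/6.
y(2) = (31/6 + 26/(31/6))/2 = 1897/372.
y(3) = (1897/372 + 26/(1897/372))/2 = 7196593/1411368.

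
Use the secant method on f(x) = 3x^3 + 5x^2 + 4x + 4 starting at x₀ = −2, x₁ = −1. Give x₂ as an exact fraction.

f(−2) = −8, f(−1) = 2. x₂ = (−1) − 2·((−1) − (−2))/(2 − (−8)) = −6/5.

−6/5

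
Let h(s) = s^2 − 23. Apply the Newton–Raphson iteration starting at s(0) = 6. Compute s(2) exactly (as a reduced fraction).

6793/1416

h'(s) = 2s.
h(6) = 13, h'(6) = 12, so s(1) = 6 − 13/12 = 59/12.
h(59/12) = 169/144, h'(59/12) = 59/6, so s(2) = (59/12) − (169/144)/(59/6) = 6793/1416.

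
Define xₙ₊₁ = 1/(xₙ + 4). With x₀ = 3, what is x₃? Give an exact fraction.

29/123

x₁ = 1/(3 + 4) = 1/7.
x₂ = 1/(1/7 + 4) = 7/29.
x₃ = 1/(7/29 + 4) = 29/123.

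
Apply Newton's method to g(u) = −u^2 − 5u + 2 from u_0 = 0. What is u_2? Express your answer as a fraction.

g'(u) = −2u − 5.
g(0) = 2, g'(0) = −5, so u_1 = 0 − 2/(−5) = 2/5.
g(2/5) = −4/25, g'(2/5) = −29/5, so u_2 = (2/5) − (−4/25)/(−29/5) = 54/145.

54/145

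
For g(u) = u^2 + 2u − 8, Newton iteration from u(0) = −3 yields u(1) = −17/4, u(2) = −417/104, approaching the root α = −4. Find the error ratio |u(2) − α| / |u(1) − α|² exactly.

2/13

u(1) − α = −17/4 − (−4) = −17/4 + 4 = −1/4, so |u(1) − α| = 1/4.
u(2) − α = −417/104 − (−4) = −417/104 + 4 = −1/104, so |u(2) − α| = 1/104.
|u(1) − α|² = 1/16.
Ratio = (1/104) / (1/16) = 2/13.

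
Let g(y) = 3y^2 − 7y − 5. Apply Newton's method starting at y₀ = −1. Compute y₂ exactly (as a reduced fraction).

g'(y) = 6y − 7.
g(−1) = 5, g'(−1) = −13, so y₁ = (−1) − 5/(−13) = −8/13.
g(−8/13) = 75/169, g'(−8/13) = −139/13, so y₂ = (−8/13) − (75/169)/(−139/13) = −1037/1807.

−1037/1807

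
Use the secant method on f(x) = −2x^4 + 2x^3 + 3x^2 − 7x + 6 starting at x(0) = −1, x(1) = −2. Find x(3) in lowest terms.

−23278/14383

f(−1) = 12, f(−2) = −16. x(2) = (−2) − (−16)·((−2) − (−1))/((−16) − 12) = −10/7.
f(−2) = −16, f(−10/7) = 19116/2401. x(3) = (−10/7) − (19116/2401)·((−10/7) − (−2))/((19116/2401) − (−16)) = −23278/14383.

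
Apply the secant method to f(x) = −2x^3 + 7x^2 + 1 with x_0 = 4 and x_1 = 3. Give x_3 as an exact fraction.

752/209

f(4) = −15, f(3) = 10. x_2 = 3 − 10·(3 − 4)/(10 − (−15)) = 17/5.
f(3) = 10, f(17/5) = 414/125. x_3 = (17/5) − (414/125)·((17/5) − 3)/((414/125) − 10) = 752/209.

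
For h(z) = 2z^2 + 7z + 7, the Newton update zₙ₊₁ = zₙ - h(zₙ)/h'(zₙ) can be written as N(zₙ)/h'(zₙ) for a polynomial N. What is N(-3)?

11

h'(z) = 4z + 7.
N(z) = z·h'(z) - h(z) = z·(4z + 7) - (2z^2 + 7z + 7) = 2z^2 - 7.
N(-3) = 11.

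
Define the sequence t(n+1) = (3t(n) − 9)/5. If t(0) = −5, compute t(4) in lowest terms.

−2853/625

t(1) = (3·(−5) − 9)/5 = −24/5.
t(2) = (3·(−24/5) − 9)/5 = −117/25.
t(3) = (3·(−117/25) − 9)/5 = −576/125.
t(4) = (3·(−576/125) − 9)/5 = −2853/625.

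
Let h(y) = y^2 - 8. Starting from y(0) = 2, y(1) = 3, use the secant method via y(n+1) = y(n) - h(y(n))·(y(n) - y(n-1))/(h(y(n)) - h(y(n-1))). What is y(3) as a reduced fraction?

h(2) = -4, h(3) = 1. y(2) = 3 - 1·(3 - 2)/(1 - (-4)) = 14/5.
h(3) = 1, h(14/5) = -4/25. y(3) = (14/5) - (-4/25)·((14/5) - 3)/((-4/25) - 1) = 82/29.

82/29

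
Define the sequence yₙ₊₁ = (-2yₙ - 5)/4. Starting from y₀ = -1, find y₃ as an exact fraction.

y₁ = (-2·(-1) - 5)/4 = -3/4.
y₂ = (-2·(-3/4) - 5)/4 = -7/8.
y₃ = (-2·(-7/8) - 5)/4 = -13/16.

-13/16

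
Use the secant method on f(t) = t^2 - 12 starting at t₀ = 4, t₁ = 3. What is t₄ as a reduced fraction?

f(4) = 4, f(3) = -3. t₂ = 3 - (-3)·(3 - 4)/((-3) - 4) = 24/7.
f(3) = -3, f(24/7) = -12/49. t₃ = (24/7) - (-12/49)·((24/7) - 3)/((-12/49) - (-3)) = 52/15.
f(24/7) = -12/49, f(52/15) = 4/225. t₄ = (52/15) - (4/225)·((52/15) - (24/7))/((4/225) - (-12/49)) = 627/181.

627/181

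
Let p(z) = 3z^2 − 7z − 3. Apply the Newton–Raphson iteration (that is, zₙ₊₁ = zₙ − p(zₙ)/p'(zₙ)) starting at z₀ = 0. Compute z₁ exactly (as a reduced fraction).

p'(z) = 6z − 7.
p(0) = −3, p'(0) = −7, so z₁ = 0 − (−3)/(−7) = −3/7.

−3/7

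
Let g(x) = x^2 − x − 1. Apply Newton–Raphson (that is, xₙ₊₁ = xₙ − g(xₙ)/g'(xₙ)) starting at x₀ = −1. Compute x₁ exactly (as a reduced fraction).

g'(x) = 2x − 1.
g(−1) = 1, g'(−1) = −3, so x₁ = (−1) − 1/(−3) = −2/3.

−2/3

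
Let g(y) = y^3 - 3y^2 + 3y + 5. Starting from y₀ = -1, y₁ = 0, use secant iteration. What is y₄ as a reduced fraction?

g(-1) = -2, g(0) = 5. y₂ = 0 - 5·(0 - (-1))/(5 - (-2)) = -5/7.
g(0) = 5, g(-5/7) = 330/343. y₃ = (-5/7) - (330/343)·((-5/7) - 0)/((330/343) - 5) = -245/277.
g(-5/7) = 330/343, g(-245/277) = -14713050/21253933. y₄ = (-245/277) - (-14713050/21253933)·((-245/277) - (-5/7))/((-14713050/21253933) - (330/343)) = -4953655/6091098.

-4953655/6091098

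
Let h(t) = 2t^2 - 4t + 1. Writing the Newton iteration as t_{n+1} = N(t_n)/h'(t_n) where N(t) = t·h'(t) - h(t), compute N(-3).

17

h'(t) = 4t - 4.
N(t) = t·h'(t) - h(t) = t·(4t - 4) - (2t^2 - 4t + 1) = 2t^2 - 1.
N(-3) = 17.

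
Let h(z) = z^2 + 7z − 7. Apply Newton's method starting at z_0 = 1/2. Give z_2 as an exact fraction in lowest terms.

8009/9024

h'(z) = 2z + 7.
h(1/2) = −13/4, h'(1/2) = 8, so z_1 = (1/2) − (−13/4)/8 = 29/32.
h(29/32) = 169/1024, h'(29/32) = 141/16, so z_2 = (29/32) − (169/1024)/(141/16) = 8009/9024.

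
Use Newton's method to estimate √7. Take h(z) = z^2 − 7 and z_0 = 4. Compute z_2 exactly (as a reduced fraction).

h'(z) = 2z.
h(4) = 9, h'(4) = 8, so z_1 = 4 − 9/8 = 23/8.
h(23/8) = 81/64, h'(23/8) = 23/4, so z_2 = (23/8) − (81/64)/(23/4) = 977/368.

977/368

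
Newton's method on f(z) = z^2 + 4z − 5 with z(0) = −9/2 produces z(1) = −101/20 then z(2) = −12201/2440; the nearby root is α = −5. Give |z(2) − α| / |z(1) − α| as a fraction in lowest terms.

1/122

z(1) − α = −101/20 − (−5) = −101/20 + 5 = −1/20, so |z(1) − α| = 1/20.
z(2) − α = −12201/2440 − (−5) = −12201/2440 + 5 = −1/2440, so |z(2) − α| = 1/2440.
Ratio = (1/2440) / (1/20) = 1/122.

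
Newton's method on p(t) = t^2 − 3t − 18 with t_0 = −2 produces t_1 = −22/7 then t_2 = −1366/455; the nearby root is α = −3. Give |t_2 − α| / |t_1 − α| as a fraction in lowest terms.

1/65

t_1 − α = −22/7 − (−3) = −22/7 + 3 = −1/7, so |t_1 − α| = 1/7.
t_2 − α = −1366/455 − (−3) = −1366/455 + 3 = −1/455, so |t_2 − α| = 1/455.
Ratio = (1/455) / (1/7) = 1/65.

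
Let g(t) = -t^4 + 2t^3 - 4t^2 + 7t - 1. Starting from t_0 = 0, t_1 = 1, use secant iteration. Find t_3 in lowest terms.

g(0) = -1, g(1) = 3. t_2 = 1 - 3·(1 - 0)/(3 - (-1)) = 1/4.
g(1) = 3, g(1/4) = 135/256. t_3 = (1/4) - (135/256)·((1/4) - 1)/((135/256) - 3) = 19/211.

19/211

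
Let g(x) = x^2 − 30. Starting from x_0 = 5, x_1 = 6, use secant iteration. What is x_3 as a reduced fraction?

g(5) = −5, g(6) = 6. x_2 = 6 − 6·(6 − 5)/(6 − (−5)) = 60/11.
g(6) = 6, g(60/11) = −30/121. x_3 = (60/11) − (−30/121)·((60/11) − 6)/((−30/121) − 6) = 115/21.

115/21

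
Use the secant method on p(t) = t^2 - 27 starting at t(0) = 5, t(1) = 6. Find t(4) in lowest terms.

1351/260

p(5) = -2, p(6) = 9. t(2) = 6 - 9·(6 - 5)/(9 - (-2)) = 57/11.
p(6) = 9, p(57/11) = -18/121. t(3) = (57/11) - (-18/121)·((57/11) - 6)/((-18/121) - 9) = 213/41.
p(57/11) = -18/121, p(213/41) = -18/1681. t(4) = (213/41) - (-18/1681)·((213/41) - (57/11))/((-18/1681) - (-18/121)) = 1351/260.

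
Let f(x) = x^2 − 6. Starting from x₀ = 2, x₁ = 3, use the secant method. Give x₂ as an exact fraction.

f(2) = −2, f(3) = 3. x₂ = 3 − 3·(3 − 2)/(3 − (−2)) = 12/5.

12/5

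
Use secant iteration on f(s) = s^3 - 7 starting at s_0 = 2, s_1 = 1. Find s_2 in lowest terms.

13/7

f(2) = 1, f(1) = -6. s_2 = 1 - (-6)·(1 - 2)/((-6) - 1) = 13/7.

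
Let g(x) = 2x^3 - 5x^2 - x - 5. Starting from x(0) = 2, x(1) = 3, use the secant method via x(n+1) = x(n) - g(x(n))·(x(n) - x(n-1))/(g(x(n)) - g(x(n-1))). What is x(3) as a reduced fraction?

4665/1579

g(2) = -11, g(3) = 1. x(2) = 3 - 1·(3 - 2)/(1 - (-11)) = 35/12.
g(3) = 1, g(35/12) = -715/864. x(3) = (35/12) - (-715/864)·((35/12) - 3)/((-715/864) - 1) = 4665/1579.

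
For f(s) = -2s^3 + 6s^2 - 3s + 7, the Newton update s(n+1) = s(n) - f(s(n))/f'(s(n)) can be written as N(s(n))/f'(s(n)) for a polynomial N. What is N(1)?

f'(s) = -6s^2 + 12s - 3.
N(s) = s·f'(s) - f(s) = s·(-6s^2 + 12s - 3) - (-2s^3 + 6s^2 - 3s + 7) = -4s^3 + 6s^2 - 7.
N(1) = -5.

-5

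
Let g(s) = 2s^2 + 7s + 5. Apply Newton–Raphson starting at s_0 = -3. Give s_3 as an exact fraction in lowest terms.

g'(s) = 4s + 7.
g(-3) = 2, g'(-3) = -5, so s_1 = (-3) - 2/(-5) = -13/5.
g(-13/5) = 8/25, g'(-13/5) = -17/5, so s_2 = (-13/5) - (8/25)/(-17/5) = -213/85.
g(-213/85) = 128/7225, g'(-213/85) = -257/85, so s_3 = (-213/85) - (128/7225)/(-257/85) = -54613/21845.

-54613/21845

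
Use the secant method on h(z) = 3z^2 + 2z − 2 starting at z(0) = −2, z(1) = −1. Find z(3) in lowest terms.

−38/31

h(−2) = 6, h(−1) = −1. z(2) = (−1) − (−1)·((−1) − (−2))/((−1) − 6) = −8/7.
h(−1) = −1, h(−8/7) = −18/49. z(3) = (−8/7) − (−18/49)·((−8/7) − (−1))/((−18/49) − (−1)) = −38/31.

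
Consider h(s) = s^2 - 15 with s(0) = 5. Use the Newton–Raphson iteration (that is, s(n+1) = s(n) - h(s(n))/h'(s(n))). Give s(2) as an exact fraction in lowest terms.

h'(s) = 2s.
h(5) = 10, h'(5) = 10, so s(1) = 5 - 10/10 = 4.
h(4) = 1, h'(4) = 8, so s(2) = 4 - 1/8 = 31/8.

31/8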